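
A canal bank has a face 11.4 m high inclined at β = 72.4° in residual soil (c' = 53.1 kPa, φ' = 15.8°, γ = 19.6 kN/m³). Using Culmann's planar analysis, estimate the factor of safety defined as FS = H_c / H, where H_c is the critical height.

H_c = (4c'/γ) · sinβ cosφ' / [1 − cos(β − φ')]
    = (4·53.1/19.6) · sin72.4°·cos15.8° / [1 − cos56.6°]
    = 10.837 · 0.9172 / 0.4495 = 22.11 m
FS = H_c / H = 22.11 / 11.4 = 1.940

FS = 1.94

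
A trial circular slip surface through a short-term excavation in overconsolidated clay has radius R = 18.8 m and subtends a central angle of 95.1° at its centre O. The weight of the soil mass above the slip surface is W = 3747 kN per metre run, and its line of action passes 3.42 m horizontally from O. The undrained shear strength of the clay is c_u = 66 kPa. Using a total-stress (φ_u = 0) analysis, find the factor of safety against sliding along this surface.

FS = 3.02

Taking moments about the centre O, the resisting moment is provided by the undrained shear strength acting along the arc:
Arc length L_a = R·θ = 18.8·(95.1°·π/180) = 18.8·1.6598 = 31.20 m
M_R = c_u·L_a·R = 66·31.20·18.8 = 38718.4 kN·m/m
M_D = W·d = 3747·3.42 = 12814.7 kN·m/m
FS = M_R / M_D = 38718.4 / 12814.7 = 3.021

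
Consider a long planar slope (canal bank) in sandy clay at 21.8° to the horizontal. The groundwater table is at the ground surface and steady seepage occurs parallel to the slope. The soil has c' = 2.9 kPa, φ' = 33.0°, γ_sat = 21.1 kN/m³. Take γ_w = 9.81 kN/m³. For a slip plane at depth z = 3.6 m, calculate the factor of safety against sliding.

With seepage parallel to the slope and the water table at the surface, the effective normal stress on the slip plane uses the buoyant unit weight γ' = γ_sat − γ_w while the driving shear stress uses γ_sat:
FS = [c' + γ' z cos²β tanφ'] / [γ_sat z sinβ cosβ]
γ' = 21.1 − 9.81 = 11.29 kN/m³
Numerator = 2.9 + 11.29·3.6·cos²21.8°·tan33.0° = 2.9 + 11.29·3.6·0.8621·0.6494 = 25.654 kPa
Denominator = 21.1·3.6·sin21.8°·cos21.8° = 21.1·3.6·0.3714·0.9285 = 26.192 kPa
FS = 25.654 / 26.192 = 0.979

FS = 0.98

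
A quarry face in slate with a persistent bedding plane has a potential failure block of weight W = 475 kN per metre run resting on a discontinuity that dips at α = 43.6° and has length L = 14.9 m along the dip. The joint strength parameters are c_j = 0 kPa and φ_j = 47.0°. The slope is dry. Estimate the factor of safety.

FS = 1.13

Resolving the block weight along and normal to the plane and applying the Mohr–Coulomb strength on the joint:
N' = W cosα = 475·cos43.6° = 344.0 kN/m
Driving force T = W sinα = 475·sin43.6° = 327.6 kN/m
Resisting force R = c_j·L + N'·tanφ_j = 0·14.9 + 344.0·tan47.0° = 0.0 + 368.9 = 368.9 kN/m
FS = R / T = 368.9 / 327.6 = 1.126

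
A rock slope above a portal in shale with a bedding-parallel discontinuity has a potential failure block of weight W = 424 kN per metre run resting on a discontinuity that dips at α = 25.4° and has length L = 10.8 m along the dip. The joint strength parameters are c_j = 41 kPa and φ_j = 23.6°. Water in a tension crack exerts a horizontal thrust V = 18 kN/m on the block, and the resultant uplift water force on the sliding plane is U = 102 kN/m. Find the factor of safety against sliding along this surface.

FS = 2.84

Resolving the block weight along and normal to the plane and applying the Mohr–Coulomb strength on the joint:
N' = W cosα − U − V sinα = 424·cos25.4° − 102 − 18·sin25.4° = 273.3 kN/m
Driving force T = W sinα + V cosα = 424·sin25.4° + 18·cos25.4° = 198.1 kN/m
Resisting force R = c_j·L + N'·tanφ_j = 41·10.8 + 273.3·tan23.6° = 442.8 + 119.4 = 562.2 kN/m
FS = R / T = 562.2 / 198.1 = 2.838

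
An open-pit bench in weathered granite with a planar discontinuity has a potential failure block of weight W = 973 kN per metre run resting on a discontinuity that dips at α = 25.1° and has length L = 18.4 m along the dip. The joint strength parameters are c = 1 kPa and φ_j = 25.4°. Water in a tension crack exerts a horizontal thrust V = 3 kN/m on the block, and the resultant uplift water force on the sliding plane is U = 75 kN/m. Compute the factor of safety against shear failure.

FS = 0.96

Resolving the block weight along and normal to the plane and applying the Mohr–Coulomb strength on the joint:
N' = W cosα − U − V sinα = 973·cos25.1° − 75 − 3·sin25.1° = 804.8 kN/m
Driving force T = W sinα + V cosα = 973·sin25.1° + 3·cos25.1° = 415.5 kN/m
Resisting force R = c·L + N'·tanφ_j = 1·18.4 + 804.8·tan25.4° = 18.4 + 382.2 = 400.6 kN/m
FS = R / T = 400.6 / 415.5 = 0.964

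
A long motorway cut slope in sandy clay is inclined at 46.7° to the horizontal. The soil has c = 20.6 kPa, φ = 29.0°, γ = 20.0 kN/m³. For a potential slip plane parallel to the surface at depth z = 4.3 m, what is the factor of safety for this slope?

For an infinite slope with a slip plane parallel to the surface (no pore pressure): FS = [c + γz cos²β tanφ] / [γz sinβ cosβ].
γz = 20.0·4.3 = 86.00 kN/m²
Numerator = 20.6 + 86.00·cos²46.7°·tan29.0° = 20.6 + 86.00·0.4703·0.5543 = 43.022 kPa
Denominator = 86.00·sin46.7°·cos46.7° = 86.00·0.7278·0.6858 = 42.924 kPa
FS = 43.022 / 42.924 = 1.002

FS = 1.00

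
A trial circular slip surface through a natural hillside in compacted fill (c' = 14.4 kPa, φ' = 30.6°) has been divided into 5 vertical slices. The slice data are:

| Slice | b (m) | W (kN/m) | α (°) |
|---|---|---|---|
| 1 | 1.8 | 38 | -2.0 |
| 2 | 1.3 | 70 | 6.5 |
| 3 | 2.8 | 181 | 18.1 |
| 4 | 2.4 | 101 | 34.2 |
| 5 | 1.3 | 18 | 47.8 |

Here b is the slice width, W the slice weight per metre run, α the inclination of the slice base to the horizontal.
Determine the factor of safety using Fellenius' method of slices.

FS = 2.85

Ordinary method of slices: FS = Σ[c'·Δl_i + (W_i cosα_i)·tanφ'] / Σ W_i sinα_i, with Δl_i = b_i / cosα_i.
Slice 1: Δl = 1.8/cos(-2.0°) = 1.801 m; N'_1 = 38·cos(-2.0°) = 38.0; c'Δl = 25.94; W sinα = -1.3
Slice 2: Δl = 1.3/cos6.5° = 1.308 m; N'_2 = 70·cos6.5° = 69.6; c'Δl = 18.84; W sinα = 7.9
Slice 3: Δl = 2.8/cos18.1° = 2.946 m; N'_3 = 181·cos18.1° = 172.0; c'Δl = 42.42; W sinα = 56.2
Slice 4: Δl = 2.4/cos34.2° = 2.902 m; N'_4 = 101·cos34.2° = 83.5; c'Δl = 41.79; W sinα = 56.8
Slice 5: Δl = 1.3/cos47.8° = 1.935 m; N'_5 = 18·cos47.8° = 12.1; c'Δl = 27.87; W sinα = 13.3
Σc'Δl = 156.9 kN/m; ΣN' = 375.2 kN/m; ΣW sinα = 132.9 kN/m
Resisting = 156.9 + 375.2·tan30.6° = 156.9 + 221.9 = 378.7 kN/m
FS = 378.7 / 132.9 = 2.849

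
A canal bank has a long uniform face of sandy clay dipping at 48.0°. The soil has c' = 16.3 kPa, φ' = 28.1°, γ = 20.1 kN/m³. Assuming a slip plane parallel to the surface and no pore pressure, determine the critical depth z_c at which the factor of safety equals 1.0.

z_c = 3.14 m

Setting FS = 1.00 in FS = [c' + γz cos²β tanφ'] / [γz sinβ cosβ] and solving for z:
z = c' / [γ cosβ (FS·sinβ − cosβ·tanφ')]
  = 16.3 / [20.1·cos48.0°·(1.00·sin48.0° − cos48.0°·tan28.1°)]
  = 16.3 / [20.1·0.6691·(1.00·0.7431 − 0.6691·0.5340)]
  = 16.3 / 5.1897 = 3.141 m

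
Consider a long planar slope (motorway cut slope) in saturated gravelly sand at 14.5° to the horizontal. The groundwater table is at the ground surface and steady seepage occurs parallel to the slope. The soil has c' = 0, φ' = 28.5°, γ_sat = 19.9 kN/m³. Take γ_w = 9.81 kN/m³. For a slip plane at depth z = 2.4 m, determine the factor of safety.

With seepage parallel to the slope and the water table at the surface, the effective normal stress on the slip plane uses the buoyant unit weight γ' = γ_sat − γ_w while the driving shear stress uses γ_sat:
FS = [c' + γ' z cos²β tanφ'] / [γ_sat z sinβ cosβ]
(For c' = 0 this reduces to FS = (γ'/γ_sat)·tanφ'/tanβ.)
γ' = 19.9 − 9.81 = 10.09 kN/m³
Numerator = 0.0 + 10.09·2.4·cos²14.5°·tan28.5° = 0.0 + 10.09·2.4·0.9373·0.5430 = 12.324 kPa
Denominator = 19.9·2.4·sin14.5°·cos14.5° = 19.9·2.4·0.2504·0.9681 = 11.577 kPa
FS = 12.324 / 11.577 = 1.064

FS = 1.06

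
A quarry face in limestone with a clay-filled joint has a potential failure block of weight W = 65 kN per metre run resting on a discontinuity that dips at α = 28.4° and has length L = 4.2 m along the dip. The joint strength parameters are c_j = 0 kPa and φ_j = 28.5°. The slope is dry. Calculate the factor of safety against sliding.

FS = 1.00

Resolving the block weight along and normal to the plane and applying the Mohr–Coulomb strength on the joint:
N' = W cosα = 65·cos28.4° = 57.2 kN/m
Driving force T = W sinα = 65·sin28.4° = 30.9 kN/m
Resisting force R = c_j·L + N'·tanφ_j = 0·4.2 + 57.2·tan28.5° = 0.0 + 31.0 = 31.0 kN/m
FS = R / T = 31.0 / 30.9 = 1.004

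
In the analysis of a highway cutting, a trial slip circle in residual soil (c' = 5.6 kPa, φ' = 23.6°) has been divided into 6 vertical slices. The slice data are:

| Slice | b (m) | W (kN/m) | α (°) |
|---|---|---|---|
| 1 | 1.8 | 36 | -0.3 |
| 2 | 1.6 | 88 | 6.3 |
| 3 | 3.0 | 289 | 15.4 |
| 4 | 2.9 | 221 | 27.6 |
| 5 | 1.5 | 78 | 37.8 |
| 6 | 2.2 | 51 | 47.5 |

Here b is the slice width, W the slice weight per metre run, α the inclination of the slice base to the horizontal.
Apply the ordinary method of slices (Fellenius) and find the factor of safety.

FS = 1.41

Ordinary method of slices: FS = Σ[c'·Δl_i + (W_i cosα_i)·tanφ'] / Σ W_i sinα_i, with Δl_i = b_i / cosα_i.
Slice 1: Δl = 1.8/cos(-0.3°) = 1.800 m; N'_1 = 36·cos(-0.3°) = 36.0; c'Δl = 10.08; W sinα = -0.2
Slice 2: Δl = 1.6/cos6.3° = 1.610 m; N'_2 = 88·cos6.3° = 87.5; c'Δl = 9.01; W sinα = 9.7
Slice 3: Δl = 3.0/cos15.4° = 3.112 m; N'_3 = 289·cos15.4° = 278.6; c'Δl = 17.43; W sinα = 76.7
Slice 4: Δl = 2.9/cos27.6° = 3.272 m; N'_4 = 221·cos27.6° = 195.9; c'Δl = 18.33; W sinα = 102.4
Slice 5: Δl = 1.5/cos37.8° = 1.898 m; N'_5 = 78·cos37.8° = 61.6; c'Δl = 10.63; W sinα = 47.8
Slice 6: Δl = 2.2/cos47.5° = 3.256 m; N'_6 = 51·cos47.5° = 34.5; c'Δl = 18.24; W sinα = 37.6
Σc'Δl = 83.7 kN/m; ΣN' = 694.0 kN/m; ΣW sinα = 274.0 kN/m
Resisting = 83.7 + 694.0·tan23.6° = 83.7 + 303.2 = 386.9 kN/m
FS = 386.9 / 274.0 = 1.412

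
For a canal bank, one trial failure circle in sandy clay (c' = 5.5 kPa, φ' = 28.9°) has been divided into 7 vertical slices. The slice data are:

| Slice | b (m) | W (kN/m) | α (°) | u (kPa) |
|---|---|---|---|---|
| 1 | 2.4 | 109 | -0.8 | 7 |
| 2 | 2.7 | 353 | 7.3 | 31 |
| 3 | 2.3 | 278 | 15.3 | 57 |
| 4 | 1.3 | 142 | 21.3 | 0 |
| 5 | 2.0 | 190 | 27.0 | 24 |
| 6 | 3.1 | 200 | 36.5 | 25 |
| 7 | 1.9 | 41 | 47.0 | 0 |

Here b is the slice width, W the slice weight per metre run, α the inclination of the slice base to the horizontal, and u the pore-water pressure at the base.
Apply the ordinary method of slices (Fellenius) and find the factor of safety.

FS = 1.38

Ordinary method of slices: FS = Σ[c'·Δl_i + (W_i cosα_i − u_i·Δl_i)·tanφ'] / Σ W_i sinα_i, with Δl_i = b_i / cosα_i.
Slice 1: Δl = 2.4/cos(-0.8°) = 2.400 m; N'_1 = 109·cos(-0.8°) − 7·2.400 = 92.2; c'Δl = 13.20; W sinα = -1.5
Slice 2: Δl = 2.7/cos7.3° = 2.722 m; N'_2 = 353·cos7.3° − 31·2.722 = 265.8; c'Δl = 14.97; W sinα = 44.9
Slice 3: Δl = 2.3/cos15.3° = 2.385 m; N'_3 = 278·cos15.3° − 57·2.385 = 132.2; c'Δl = 13.11; W sinα = 73.4
Slice 4: Δl = 1.3/cos21.3° = 1.395 m; N'_4 = 142·cos21.3° − 0·1.395 = 132.3; c'Δl = 7.67; W sinα = 51.6
Slice 5: Δl = 2.0/cos27.0° = 2.245 m; N'_5 = 190·cos27.0° − 24·2.245 = 115.4; c'Δl = 12.35; W sinα = 86.3
Slice 6: Δl = 3.1/cos36.5° = 3.856 m; N'_6 = 200·cos36.5° − 25·3.856 = 64.4; c'Δl = 21.21; W sinα = 119.0
Slice 7: Δl = 1.9/cos47.0° = 2.786 m; N'_7 = 41·cos47.0° − 0·2.786 = 28.0; c'Δl = 15.32; W sinα = 30.0
Σc'Δl = 97.8 kN/m; ΣN' = 830.2 kN/m; ΣW sinα = 403.5 kN/m
Resisting = 97.8 + 830.2·tan28.9° = 97.8 + 458.3 = 556.1 kN/m
FS = 556.1 / 403.5 = 1.378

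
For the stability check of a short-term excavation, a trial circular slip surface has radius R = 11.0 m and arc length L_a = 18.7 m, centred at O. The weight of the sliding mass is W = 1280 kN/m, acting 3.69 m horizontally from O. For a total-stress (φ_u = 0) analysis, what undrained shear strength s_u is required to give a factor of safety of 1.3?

s_u = 29.9 kPa

FS = s_u·L_a·R / (W·d), so s_u = FS·W·d / (L_a·R).
s_u = 1.3·1280·3.69 / (18.70·11.0) = 6140.2 / 205.70 = 29.85 kPa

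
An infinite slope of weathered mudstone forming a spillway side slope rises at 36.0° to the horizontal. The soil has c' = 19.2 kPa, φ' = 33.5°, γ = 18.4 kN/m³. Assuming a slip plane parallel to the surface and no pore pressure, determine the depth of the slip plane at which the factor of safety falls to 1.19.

z = 7.87 m

Setting FS = 1.19 in FS = [c' + γz cos²β tanφ'] / [γz sinβ cosβ] and solving for z:
z = c' / [γ cosβ (FS·sinβ − cosβ·tanφ')]
  = 19.2 / [18.4·cos36.0°·(1.19·sin36.0° − cos36.0°·tan33.5°)]
  = 19.2 / [18.4·0.8090·(1.19·0.5878 − 0.8090·0.6619)]
  = 19.2 / 2.4411 = 7.865 m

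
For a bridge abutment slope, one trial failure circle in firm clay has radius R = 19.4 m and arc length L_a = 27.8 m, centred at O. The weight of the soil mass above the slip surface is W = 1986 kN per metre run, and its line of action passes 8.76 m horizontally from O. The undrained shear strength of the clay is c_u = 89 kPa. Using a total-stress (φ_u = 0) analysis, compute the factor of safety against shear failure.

Taking moments about the centre O, the resisting moment is provided by the undrained shear strength acting along the arc:
M_R = c_u·L_a·R = 89·27.80·19.4 = 47999.5 kN·m/m
M_D = W·d = 1986·8.76 = 17397.4 kN·m/m
FS = M_R / M_D = 47999.5 / 17397.4 = 2.759

FS = 2.76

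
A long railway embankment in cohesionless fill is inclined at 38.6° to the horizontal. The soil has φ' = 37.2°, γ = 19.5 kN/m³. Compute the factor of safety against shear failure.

FS = 0.95

For a dry cohesionless infinite slope the factor of safety is FS = tanφ' / tanβ.
FS = tan37.2° / tan38.6° = 0.7590 / 0.7983 = 0.951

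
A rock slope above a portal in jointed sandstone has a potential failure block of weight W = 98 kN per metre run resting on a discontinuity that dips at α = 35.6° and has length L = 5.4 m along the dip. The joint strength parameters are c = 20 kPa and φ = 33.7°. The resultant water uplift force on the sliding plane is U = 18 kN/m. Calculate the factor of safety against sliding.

Resolving the block weight along and normal to the plane and applying the Mohr–Coulomb strength on the joint:
N' = W cosα − U = 98·cos35.6° − 18 = 61.7 kN/m
Driving force T = W sinα = 98·sin35.6° = 57.0 kN/m
Resisting force R = c·L + N'·tanφ = 20·5.4 + 61.7·tan33.7° = 108.0 + 41.1 = 149.1 kN/m
FS = R / T = 149.1 / 57.0 = 2.614

FS = 2.61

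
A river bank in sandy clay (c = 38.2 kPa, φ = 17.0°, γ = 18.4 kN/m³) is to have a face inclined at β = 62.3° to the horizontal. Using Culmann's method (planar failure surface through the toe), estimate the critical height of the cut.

Culmann's analysis gives the critical failure plane at α_cr = (β + φ)/2 = (62.3 + 17.0)/2 = 39.6°, and the critical height
H_c = (4c/γ) · sinβ cosφ / [1 − cos(β − φ)]
    = (4·38.2/18.4) · sin62.3°·cos17.0° / [1 − cos(45.3°)]
    = 8.304 · 0.8854·0.9563 / [1 − 0.7034]
    = 8.304 · 0.8467 / 0.2966
    = 23.71 m

H_c = 23.71 m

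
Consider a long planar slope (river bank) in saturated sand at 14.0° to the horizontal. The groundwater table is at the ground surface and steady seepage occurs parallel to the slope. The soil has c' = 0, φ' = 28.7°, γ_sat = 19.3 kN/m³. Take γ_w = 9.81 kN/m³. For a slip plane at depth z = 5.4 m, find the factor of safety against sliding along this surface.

With seepage parallel to the slope and the water table at the surface, the effective normal stress on the slip plane uses the buoyant unit weight γ' = γ_sat − γ_w while the driving shear stress uses γ_sat:
FS = [c' + γ' z cos²β tanφ'] / [γ_sat z sinβ cosβ]
(For c' = 0 this reduces to FS = (γ'/γ_sat)·tanφ'/tanβ.)
γ' = 19.3 − 9.81 = 9.49 kN/m³
Numerator = 0.0 + 9.49·5.4·cos²14.0°·tan28.7° = 0.0 + 9.49·5.4·0.9415·0.5475 = 26.414 kPa
Denominator = 19.3·5.4·sin14.0°·cos14.0° = 19.3·5.4·0.2419·0.9703 = 24.464 kPa
FS = 26.414 / 24.464 = 1.080

FS = 1.08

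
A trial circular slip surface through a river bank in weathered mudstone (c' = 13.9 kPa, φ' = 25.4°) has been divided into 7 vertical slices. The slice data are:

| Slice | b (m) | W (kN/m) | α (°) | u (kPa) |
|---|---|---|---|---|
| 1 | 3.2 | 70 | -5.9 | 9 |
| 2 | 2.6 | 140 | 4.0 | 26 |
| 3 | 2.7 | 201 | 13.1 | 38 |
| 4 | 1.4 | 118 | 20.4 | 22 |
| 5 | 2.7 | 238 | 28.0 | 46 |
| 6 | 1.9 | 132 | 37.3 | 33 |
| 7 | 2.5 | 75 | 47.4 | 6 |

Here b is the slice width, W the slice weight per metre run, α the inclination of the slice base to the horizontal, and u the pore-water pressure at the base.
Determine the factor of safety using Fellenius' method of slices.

FS = 1.37

Ordinary method of slices: FS = Σ[c'·Δl_i + (W_i cosα_i − u_i·Δl_i)·tanφ'] / Σ W_i sinα_i, with Δl_i = b_i / cosα_i.
Slice 1: Δl = 3.2/cos(-5.9°) = 3.217 m; N'_1 = 70·cos(-5.9°) − 9·3.217 = 40.7; c'Δl = 44.72; W sinα = -7.2
Slice 2: Δl = 2.6/cos4.0° = 2.606 m; N'_2 = 140·cos4.0° − 26·2.606 = 71.9; c'Δl = 36.23; W sinα = 9.8
Slice 3: Δl = 2.7/cos13.1° = 2.772 m; N'_3 = 201·cos13.1° − 38·2.772 = 90.4; c'Δl = 38.53; W sinα = 45.6
Slice 4: Δl = 1.4/cos20.4° = 1.494 m; N'_4 = 118·cos20.4° − 22·1.494 = 77.7; c'Δl = 20.76; W sinα = 41.1
Slice 5: Δl = 2.7/cos28.0° = 3.058 m; N'_5 = 238·cos28.0° − 46·3.058 = 69.5; c'Δl = 42.51; W sinα = 111.7
Slice 6: Δl = 1.9/cos37.3° = 2.389 m; N'_6 = 132·cos37.3° − 33·2.389 = 26.2; c'Δl = 33.20; W sinα = 80.0
Slice 7: Δl = 2.5/cos47.4° = 3.693 m; N'_7 = 75·cos47.4° − 6·3.693 = 28.6; c'Δl = 51.34; W sinα = 55.2
Σc'Δl = 267.3 kN/m; ΣN' = 405.0 kN/m; ΣW sinα = 336.2 kN/m
Resisting = 267.3 + 405.0·tan25.4° = 267.3 + 192.3 = 459.6 kN/m
FS = 459.6 / 336.2 = 1.367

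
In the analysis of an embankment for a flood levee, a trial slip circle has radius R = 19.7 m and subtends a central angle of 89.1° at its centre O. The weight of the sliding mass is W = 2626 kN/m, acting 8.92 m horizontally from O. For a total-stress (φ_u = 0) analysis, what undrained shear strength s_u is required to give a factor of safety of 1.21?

FS = s_u·L_a·R / (W·d), so s_u = FS·W·d / (L_a·R).
Arc length L_a = R·θ = 19.7·(89.1°·π/180) = 19.7·1.5551 = 30.64 m
s_u = 1.21·2626·8.92 / (30.64·19.7) = 28342.9 / 603.51 = 46.96 kPa

s_u = 47.0 kPa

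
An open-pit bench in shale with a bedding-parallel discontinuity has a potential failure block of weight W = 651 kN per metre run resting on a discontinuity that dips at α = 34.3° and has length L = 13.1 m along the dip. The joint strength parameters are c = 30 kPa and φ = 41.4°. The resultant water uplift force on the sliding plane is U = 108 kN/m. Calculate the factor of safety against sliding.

Resolving the block weight along and normal to the plane and applying the Mohr–Coulomb strength on the joint:
N' = W cosα − U = 651·cos34.3° − 108 = 429.8 kN/m
Driving force T = W sinα = 651·sin34.3° = 366.9 kN/m
Resisting force R = c·L + N'·tanφ = 30·13.1 + 429.8·tan41.4° = 393.0 + 378.9 = 771.9 kN/m
FS = R / T = 771.9 / 366.9 = 2.104

FS = 2.10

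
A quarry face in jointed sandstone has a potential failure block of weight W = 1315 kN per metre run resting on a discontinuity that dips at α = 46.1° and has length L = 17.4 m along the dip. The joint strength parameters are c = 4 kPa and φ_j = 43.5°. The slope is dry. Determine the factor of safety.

Resolving the block weight along and normal to the plane and applying the Mohr–Coulomb strength on the joint:
N' = W cosα = 1315·cos46.1° = 911.8 kN/m
Driving force T = W sinα = 1315·sin46.1° = 947.5 kN/m
Resisting force R = c·L + N'·tanφ_j = 4·17.4 + 911.8·tan43.5° = 69.6 + 865.3 = 934.9 kN/m
FS = R / T = 934.9 / 947.5 = 0.987

FS = 0.99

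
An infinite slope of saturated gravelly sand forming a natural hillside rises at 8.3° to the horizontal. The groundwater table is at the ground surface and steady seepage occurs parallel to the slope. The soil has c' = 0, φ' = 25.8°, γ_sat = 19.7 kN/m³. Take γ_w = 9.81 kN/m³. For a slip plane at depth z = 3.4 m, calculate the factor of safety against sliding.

With seepage parallel to the slope and the water table at the surface, the effective normal stress on the slip plane uses the buoyant unit weight γ' = γ_sat − γ_w while the driving shear stress uses γ_sat:
FS = [c' + γ' z cos²β tanφ'] / [γ_sat z sinβ cosβ]
(For c' = 0 this reduces to FS = (γ'/γ_sat)·tanφ'/tanβ.)
γ' = 19.7 − 9.81 = 9.89 kN/m³
Numerator = 0.0 + 9.89·3.4·cos²8.3°·tan25.8° = 0.0 + 9.89·3.4·0.9792·0.4834 = 15.917 kPa
Denominator = 19.7·3.4·sin8.3°·cos8.3° = 19.7·3.4·0.1444·0.9895 = 9.568 kPa
FS = 15.917 / 9.568 = 1.664

FS = 1.66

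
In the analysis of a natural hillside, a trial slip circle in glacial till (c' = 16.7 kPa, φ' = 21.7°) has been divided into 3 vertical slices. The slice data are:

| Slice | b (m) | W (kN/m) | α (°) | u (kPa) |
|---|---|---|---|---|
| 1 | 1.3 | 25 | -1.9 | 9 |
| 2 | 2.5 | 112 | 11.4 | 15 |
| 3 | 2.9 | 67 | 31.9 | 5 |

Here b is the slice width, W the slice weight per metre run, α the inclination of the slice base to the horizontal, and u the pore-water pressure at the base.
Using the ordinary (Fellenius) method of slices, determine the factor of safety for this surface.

FS = 3.01

Ordinary method of slices: FS = Σ[c'·Δl_i + (W_i cosα_i − u_i·Δl_i)·tanφ'] / Σ W_i sinα_i, with Δl_i = b_i / cosα_i.
Slice 1: Δl = 1.3/cos(-1.9°) = 1.301 m; N'_1 = 25·cos(-1.9°) − 9·1.301 = 13.3; c'Δl = 21.72; W sinα = -0.8
Slice 2: Δl = 2.5/cos11.4° = 2.550 m; N'_2 = 112·cos11.4° − 15·2.550 = 71.5; c'Δl = 42.59; W sinα = 22.1
Slice 3: Δl = 2.9/cos31.9° = 3.416 m; N'_3 = 67·cos31.9° − 5·3.416 = 39.8; c'Δl = 57.05; W sinα = 35.4
Σc'Δl = 121.4 kN/m; ΣN' = 124.6 kN/m; ΣW sinα = 56.7 kN/m
Resisting = 121.4 + 124.6·tan21.7° = 121.4 + 49.6 = 170.9 kN/m
FS = 170.9 / 56.7 = 3.014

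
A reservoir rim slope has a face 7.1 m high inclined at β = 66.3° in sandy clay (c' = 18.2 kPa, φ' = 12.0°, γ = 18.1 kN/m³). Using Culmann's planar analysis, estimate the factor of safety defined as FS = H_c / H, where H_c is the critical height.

H_c = (4c'/γ) · sinβ cosφ' / [1 − cos(β − φ')]
    = (4·18.2/18.1) · sin66.3°·cos12.0° / [1 − cos54.3°]
    = 4.022 · 0.8957 / 0.4165 = 8.65 m
FS = H_c / H = 8.65 / 7.1 = 1.218

FS = 1.22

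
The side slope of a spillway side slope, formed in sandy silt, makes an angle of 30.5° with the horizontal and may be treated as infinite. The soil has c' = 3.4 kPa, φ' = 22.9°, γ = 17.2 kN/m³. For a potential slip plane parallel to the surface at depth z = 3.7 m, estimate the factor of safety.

For an infinite slope with a slip plane parallel to the surface (no pore pressure): FS = [c' + γz cos²β tanφ'] / [γz sinβ cosβ].
γz = 17.2·3.7 = 63.64 kN/m²
Numerator = 3.4 + 63.64·cos²30.5°·tan22.9° = 3.4 + 63.64·0.7424·0.4224 = 23.358 kPa
Denominator = 63.64·sin30.5°·cos30.5° = 63.64·0.5075·0.8616 = 27.830 kPa
FS = 23.358 / 27.830 = 0.839

FS = 0.84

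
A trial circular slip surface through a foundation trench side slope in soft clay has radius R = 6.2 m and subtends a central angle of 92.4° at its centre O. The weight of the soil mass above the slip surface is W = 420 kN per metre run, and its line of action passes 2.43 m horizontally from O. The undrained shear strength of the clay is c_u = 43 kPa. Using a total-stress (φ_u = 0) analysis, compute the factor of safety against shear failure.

FS = 2.61

Taking moments about the centre O, the resisting moment is provided by the undrained shear strength acting along the arc:
Arc length L_a = R·θ = 6.2·(92.4°·π/180) = 6.2·1.6127 = 10.00 m
M_R = c_u·L_a·R = 43·10.00·6.2 = 2665.6 kN·m/m
M_D = W·d = 420·2.43 = 1020.6 kN·m/m
FS = M_R / M_D = 2665.6 / 1020.6 = 2.612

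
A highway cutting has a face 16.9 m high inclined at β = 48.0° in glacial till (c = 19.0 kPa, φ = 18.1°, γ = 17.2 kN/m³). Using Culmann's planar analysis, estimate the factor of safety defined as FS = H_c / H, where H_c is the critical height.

H_c = (4c/γ) · sinβ cosφ / [1 − cos(β − φ)]
    = (4·19.0/17.2) · sin48.0°·cos18.1° / [1 − cos29.9°]
    = 4.419 · 0.7064 / 0.1331 = 23.45 m
FS = H_c / H = 23.45 / 16.9 = 1.388

FS = 1.39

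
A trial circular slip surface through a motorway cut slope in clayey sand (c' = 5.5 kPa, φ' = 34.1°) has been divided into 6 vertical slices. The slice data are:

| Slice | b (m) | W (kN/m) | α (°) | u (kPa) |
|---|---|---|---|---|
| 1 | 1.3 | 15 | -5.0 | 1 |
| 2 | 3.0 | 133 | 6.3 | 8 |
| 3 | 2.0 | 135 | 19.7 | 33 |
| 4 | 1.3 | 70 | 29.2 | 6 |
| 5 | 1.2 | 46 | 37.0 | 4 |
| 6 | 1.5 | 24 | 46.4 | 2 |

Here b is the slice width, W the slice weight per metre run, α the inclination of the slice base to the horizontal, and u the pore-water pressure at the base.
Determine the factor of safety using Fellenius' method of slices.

Ordinary method of slices: FS = Σ[c'·Δl_i + (W_i cosα_i − u_i·Δl_i)·tanφ'] / Σ W_i sinα_i, with Δl_i = b_i / cosα_i.
Slice 1: Δl = 1.3/cos(-5.0°) = 1.305 m; N'_1 = 15·cos(-5.0°) − 1·1.305 = 13.6; c'Δl = 7.18; W sinα = -1.3
Slice 2: Δl = 3.0/cos6.3° = 3.018 m; N'_2 = 133·cos6.3° − 8·3.018 = 108.1; c'Δl = 16.60; W sinα = 14.6
Slice 3: Δl = 2.0/cos19.7° = 2.124 m; N'_3 = 135·cos19.7° − 33·2.124 = 57.0; c'Δl = 11.68; W sinα = 45.5
Slice 4: Δl = 1.3/cos29.2° = 1.489 m; N'_4 = 70·cos29.2° − 6·1.489 = 52.2; c'Δl = 8.19; W sinα = 34.2
Slice 5: Δl = 1.2/cos37.0° = 1.503 m; N'_5 = 46·cos37.0° − 4·1.503 = 30.7; c'Δl = 8.26; W sinα = 27.7
Slice 6: Δl = 1.5/cos46.4° = 2.175 m; N'_6 = 24·cos46.4° − 2·2.175 = 12.2; c'Δl = 11.96; W sinα = 17.4
Σc'Δl = 63.9 kN/m; ΣN' = 273.8 kN/m; ΣW sinα = 138.0 kN/m
Resisting = 63.9 + 273.8·tan34.1° = 63.9 + 185.4 = 249.2 kN/m
FS = 249.2 / 138.0 = 1.806

FS = 1.81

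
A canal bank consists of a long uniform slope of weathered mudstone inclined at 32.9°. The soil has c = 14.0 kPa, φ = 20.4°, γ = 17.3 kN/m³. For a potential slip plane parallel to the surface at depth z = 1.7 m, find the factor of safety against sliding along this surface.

For an infinite slope with a slip plane parallel to the surface (no pore pressure): FS = [c + γz cos²β tanφ] / [γz sinβ cosβ].
γz = 17.3·1.7 = 29.41 kN/m²
Numerator = 14.0 + 29.41·cos²32.9°·tan20.4° = 14.0 + 29.41·0.7050·0.3719 = 21.711 kPa
Denominator = 29.41·sin32.9°·cos32.9° = 29.41·0.5432·0.8396 = 13.413 kPa
FS = 21.711 / 13.413 = 1.619

FS = 1.62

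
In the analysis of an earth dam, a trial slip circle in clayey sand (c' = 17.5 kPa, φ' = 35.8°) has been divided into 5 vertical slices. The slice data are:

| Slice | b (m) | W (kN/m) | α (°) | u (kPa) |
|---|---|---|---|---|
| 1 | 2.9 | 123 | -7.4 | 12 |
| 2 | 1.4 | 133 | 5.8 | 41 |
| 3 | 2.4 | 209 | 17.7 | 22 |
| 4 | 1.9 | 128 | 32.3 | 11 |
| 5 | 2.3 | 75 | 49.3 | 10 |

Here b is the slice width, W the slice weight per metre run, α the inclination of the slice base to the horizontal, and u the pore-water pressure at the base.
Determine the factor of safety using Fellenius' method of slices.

FS = 2.74

Ordinary method of slices: FS = Σ[c'·Δl_i + (W_i cosα_i − u_i·Δl_i)·tanφ'] / Σ W_i sinα_i, with Δl_i = b_i / cosα_i.
Slice 1: Δl = 2.9/cos(-7.4°) = 2.924 m; N'_1 = 123·cos(-7.4°) − 12·2.924 = 86.9; c'Δl = 51.18; W sinα = -15.8
Slice 2: Δl = 1.4/cos5.8° = 1.407 m; N'_2 = 133·cos5.8° − 41·1.407 = 74.6; c'Δl = 24.63; W sinα = 13.4
Slice 3: Δl = 2.4/cos17.7° = 2.519 m; N'_3 = 209·cos17.7° − 22·2.519 = 143.7; c'Δl = 44.09; W sinα = 63.5
Slice 4: Δl = 1.9/cos32.3° = 2.248 m; N'_4 = 128·cos32.3° − 11·2.248 = 83.5; c'Δl = 39.34; W sinα = 68.4
Slice 5: Δl = 2.3/cos49.3° = 3.527 m; N'_5 = 75·cos49.3° − 10·3.527 = 13.6; c'Δl = 61.72; W sinα = 56.9
Σc'Δl = 221.0 kN/m; ΣN' = 402.3 kN/m; ΣW sinα = 186.4 kN/m
Resisting = 221.0 + 402.3·tan35.8° = 221.0 + 290.1 = 511.1 kN/m
FS = 511.1 / 186.4 = 2.742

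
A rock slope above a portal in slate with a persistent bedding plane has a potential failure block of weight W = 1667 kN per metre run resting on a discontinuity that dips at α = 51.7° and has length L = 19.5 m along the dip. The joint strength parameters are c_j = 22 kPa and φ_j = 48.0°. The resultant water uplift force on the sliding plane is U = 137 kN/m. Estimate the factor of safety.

Resolving the block weight along and normal to the plane and applying the Mohr–Coulomb strength on the joint:
N' = W cosα − U = 1667·cos51.7° − 137 = 896.2 kN/m
Driving force T = W sinα = 1667·sin51.7° = 1308.2 kN/m
Resisting force R = c_j·L + N'·tanφ_j = 22·19.5 + 896.2·tan48.0° = 429.0 + 995.3 = 1424.3 kN/m
FS = R / T = 1424.3 / 1308.2 = 1.089

FS = 1.09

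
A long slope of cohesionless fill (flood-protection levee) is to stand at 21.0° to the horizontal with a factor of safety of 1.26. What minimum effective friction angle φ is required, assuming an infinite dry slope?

FS = tanφ/tanβ ⇒ tanφ = FS · tanβ = 1.26 · tan21.0° = 0.4837
φ = arctan(0.4837) = 25.81°

φ = 25.8°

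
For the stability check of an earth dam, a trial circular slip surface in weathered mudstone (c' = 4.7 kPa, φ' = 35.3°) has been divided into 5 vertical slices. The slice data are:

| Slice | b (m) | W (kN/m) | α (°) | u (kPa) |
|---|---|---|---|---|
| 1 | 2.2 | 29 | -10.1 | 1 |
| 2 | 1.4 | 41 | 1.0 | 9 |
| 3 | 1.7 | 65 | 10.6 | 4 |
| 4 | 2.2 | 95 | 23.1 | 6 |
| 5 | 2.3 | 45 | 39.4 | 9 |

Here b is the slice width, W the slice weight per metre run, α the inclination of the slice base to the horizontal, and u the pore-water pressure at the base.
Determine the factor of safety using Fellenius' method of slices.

FS = 2.55

Ordinary method of slices: FS = Σ[c'·Δl_i + (W_i cosα_i − u_i·Δl_i)·tanφ'] / Σ W_i sinα_i, with Δl_i = b_i / cosα_i.
Slice 1: Δl = 2.2/cos(-10.1°) = 2.235 m; N'_1 = 29·cos(-10.1°) − 1·2.235 = 26.3; c'Δl = 10.50; W sinα = -5.1
Slice 2: Δl = 1.4/cos1.0° = 1.400 m; N'_2 = 41·cos1.0° − 9·1.400 = 28.4; c'Δl = 6.58; W sinα = 0.7
Slice 3: Δl = 1.7/cos10.6° = 1.730 m; N'_3 = 65·cos10.6° − 4·1.730 = 57.0; c'Δl = 8.13; W sinα = 12.0
Slice 4: Δl = 2.2/cos23.1° = 2.392 m; N'_4 = 95·cos23.1° − 6·2.392 = 73.0; c'Δl = 11.24; W sinα = 37.3
Slice 5: Δl = 2.3/cos39.4° = 2.976 m; N'_5 = 45·cos39.4° − 9·2.976 = 8.0; c'Δl = 13.99; W sinα = 28.6
Σc'Δl = 50.4 kN/m; ΣN' = 192.7 kN/m; ΣW sinα = 73.4 kN/m
Resisting = 50.4 + 192.7·tan35.3° = 50.4 + 136.4 = 186.9 kN/m
FS = 186.9 / 73.4 = 2.545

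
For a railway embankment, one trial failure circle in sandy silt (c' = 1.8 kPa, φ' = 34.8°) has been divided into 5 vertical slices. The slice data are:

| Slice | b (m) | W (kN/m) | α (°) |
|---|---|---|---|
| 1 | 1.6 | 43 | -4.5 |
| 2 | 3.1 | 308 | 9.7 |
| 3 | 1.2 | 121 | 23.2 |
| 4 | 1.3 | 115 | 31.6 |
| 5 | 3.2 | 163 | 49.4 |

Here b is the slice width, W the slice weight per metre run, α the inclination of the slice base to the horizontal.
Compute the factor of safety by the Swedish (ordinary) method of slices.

FS = 1.72

Ordinary method of slices: FS = Σ[c'·Δl_i + (W_i cosα_i)·tanφ'] / Σ W_i sinα_i, with Δl_i = b_i / cosα_i.
Slice 1: Δl = 1.6/cos(-4.5°) = 1.605 m; N'_1 = 43·cos(-4.5°) = 42.9; c'Δl = 2.89; W sinα = -3.4
Slice 2: Δl = 3.1/cos9.7° = 3.145 m; N'_2 = 308·cos9.7° = 303.6; c'Δl = 5.66; W sinα = 51.9
Slice 3: Δl = 1.2/cos23.2° = 1.306 m; N'_3 = 121·cos23.2° = 111.2; c'Δl = 2.35; W sinα = 47.7
Slice 4: Δl = 1.3/cos31.6° = 1.526 m; N'_4 = 115·cos31.6° = 97.9; c'Δl = 2.75; W sinα = 60.3
Slice 5: Δl = 3.2/cos49.4° = 4.917 m; N'_5 = 163·cos49.4° = 106.1; c'Δl = 8.85; W sinα = 123.8
Σc'Δl = 22.5 kN/m; ΣN' = 661.7 kN/m; ΣW sinα = 280.2 kN/m
Resisting = 22.5 + 661.7·tan34.8° = 22.5 + 459.9 = 482.4 kN/m
FS = 482.4 / 280.2 = 1.722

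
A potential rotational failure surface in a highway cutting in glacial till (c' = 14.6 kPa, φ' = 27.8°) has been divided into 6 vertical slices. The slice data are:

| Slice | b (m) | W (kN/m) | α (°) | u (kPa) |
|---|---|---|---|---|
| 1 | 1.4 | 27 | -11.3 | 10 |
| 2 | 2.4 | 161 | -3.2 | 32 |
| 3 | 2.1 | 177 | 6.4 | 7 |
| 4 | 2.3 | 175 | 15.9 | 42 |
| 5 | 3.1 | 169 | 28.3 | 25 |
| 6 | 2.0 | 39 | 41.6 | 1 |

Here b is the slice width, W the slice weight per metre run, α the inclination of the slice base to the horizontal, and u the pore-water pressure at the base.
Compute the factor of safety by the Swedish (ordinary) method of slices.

Ordinary method of slices: FS = Σ[c'·Δl_i + (W_i cosα_i − u_i·Δl_i)·tanφ'] / Σ W_i sinα_i, with Δl_i = b_i / cosα_i.
Slice 1: Δl = 1.4/cos(-11.3°) = 1.428 m; N'_1 = 27·cos(-11.3°) − 10·1.428 = 12.2; c'Δl = 20.84; W sinα = -5.3
Slice 2: Δl = 2.4/cos(-3.2°) = 2.404 m; N'_2 = 161·cos(-3.2°) − 32·2.404 = 83.8; c'Δl = 35.09; W sinα = -9.0
Slice 3: Δl = 2.1/cos6.4° = 2.113 m; N'_3 = 177·cos6.4° − 7·2.113 = 161.1; c'Δl = 30.85; W sinα = 19.7
Slice 4: Δl = 2.3/cos15.9° = 2.391 m; N'_4 = 175·cos15.9° − 42·2.391 = 67.9; c'Δl = 34.92; W sinα = 47.9
Slice 5: Δl = 3.1/cos28.3° = 3.521 m; N'_5 = 169·cos28.3° − 25·3.521 = 60.8; c'Δl = 51.40; W sinα = 80.1
Slice 6: Δl = 2.0/cos41.6° = 2.675 m; N'_6 = 39·cos41.6° − 1·2.675 = 26.5; c'Δl = 39.05; W sinα = 25.9
Σc'Δl = 212.2 kN/m; ΣN' = 412.3 kN/m; ΣW sinα = 159.4 kN/m
Resisting = 212.2 + 412.3·tan27.8° = 212.2 + 217.4 = 429.5 kN/m
FS = 429.5 / 159.4 = 2.694

FS = 2.69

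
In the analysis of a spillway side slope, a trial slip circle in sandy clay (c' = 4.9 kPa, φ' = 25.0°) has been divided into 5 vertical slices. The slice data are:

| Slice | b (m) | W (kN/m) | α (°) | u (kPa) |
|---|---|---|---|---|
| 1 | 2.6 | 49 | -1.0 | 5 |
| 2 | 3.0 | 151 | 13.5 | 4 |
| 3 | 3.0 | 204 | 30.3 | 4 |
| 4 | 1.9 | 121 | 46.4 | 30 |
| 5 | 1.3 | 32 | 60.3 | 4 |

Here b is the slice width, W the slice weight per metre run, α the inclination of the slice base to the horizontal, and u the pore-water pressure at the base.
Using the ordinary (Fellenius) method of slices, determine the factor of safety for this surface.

FS = 0.91

Ordinary method of slices: FS = Σ[c'·Δl_i + (W_i cosα_i − u_i·Δl_i)·tanφ'] / Σ W_i sinα_i, with Δl_i = b_i / cosα_i.
Slice 1: Δl = 2.6/cos(-1.0°) = 2.600 m; N'_1 = 49·cos(-1.0°) − 5·2.600 = 36.0; c'Δl = 12.74; W sinα = -0.9
Slice 2: Δl = 3.0/cos13.5° = 3.085 m; N'_2 = 151·cos13.5° − 4·3.085 = 134.5; c'Δl = 15.12; W sinα = 35.3
Slice 3: Δl = 3.0/cos30.3° = 3.475 m; N'_3 = 204·cos30.3° − 4·3.475 = 162.2; c'Δl = 17.03; W sinα = 102.9
Slice 4: Δl = 1.9/cos46.4° = 2.755 m; N'_4 = 121·cos46.4° − 30·2.755 = 0.8; c'Δl = 13.50; W sinα = 87.6
Slice 5: Δl = 1.3/cos60.3° = 2.624 m; N'_5 = 32·cos60.3° − 4·2.624 = 5.4; c'Δl = 12.86; W sinα = 27.8
Σc'Δl = 71.2 kN/m; ΣN' = 338.9 kN/m; ΣW sinα = 252.7 kN/m
Resisting = 71.2 + 338.9·tan25.0° = 71.2 + 158.0 = 229.3 kN/m
FS = 229.3 / 252.7 = 0.907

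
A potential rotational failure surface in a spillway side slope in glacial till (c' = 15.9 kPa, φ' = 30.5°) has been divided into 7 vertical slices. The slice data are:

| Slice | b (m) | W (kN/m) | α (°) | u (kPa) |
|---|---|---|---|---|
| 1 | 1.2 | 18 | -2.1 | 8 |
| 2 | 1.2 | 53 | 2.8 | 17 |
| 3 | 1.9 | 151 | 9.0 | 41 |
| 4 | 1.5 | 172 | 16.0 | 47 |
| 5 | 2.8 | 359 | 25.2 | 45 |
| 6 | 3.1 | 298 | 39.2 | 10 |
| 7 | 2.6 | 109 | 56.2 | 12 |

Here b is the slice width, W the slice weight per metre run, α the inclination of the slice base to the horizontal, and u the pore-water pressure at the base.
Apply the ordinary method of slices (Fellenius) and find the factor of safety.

Ordinary method of slices: FS = Σ[c'·Δl_i + (W_i cosα_i − u_i·Δl_i)·tanφ'] / Σ W_i sinα_i, with Δl_i = b_i / cosα_i.
Slice 1: Δl = 1.2/cos(-2.1°) = 1.201 m; N'_1 = 18·cos(-2.1°) − 8·1.201 = 8.4; c'Δl = 19.09; W sinα = -0.7
Slice 2: Δl = 1.2/cos2.8° = 1.201 m; N'_2 = 53·cos2.8° − 17·1.201 = 32.5; c'Δl = 19.10; W sinα = 2.6
Slice 3: Δl = 1.9/cos9.0° = 1.924 m; N'_3 = 151·cos9.0° − 41·1.924 = 70.3; c'Δl = 30.59; W sinα = 23.6
Slice 4: Δl = 1.5/cos16.0° = 1.560 m; N'_4 = 172·cos16.0° − 47·1.560 = 92.0; c'Δl = 24.81; W sinα = 47.4
Slice 5: Δl = 2.8/cos25.2° = 3.095 m; N'_5 = 359·cos25.2° − 45·3.095 = 185.6; c'Δl = 49.20; W sinα = 152.9
Slice 6: Δl = 3.1/cos39.2° = 4.000 m; N'_6 = 298·cos39.2° − 10·4.000 = 190.9; c'Δl = 63.60; W sinα = 188.3
Slice 7: Δl = 2.6/cos56.2° = 4.674 m; N'_7 = 109·cos56.2° − 12·4.674 = 4.6; c'Δl = 74.31; W sinα = 90.6
Σc'Δl = 280.7 kN/m; ΣN' = 584.2 kN/m; ΣW sinα = 504.7 kN/m
Resisting = 280.7 + 584.2·tan30.5° = 280.7 + 344.1 = 624.8 kN/m
FS = 624.8 / 504.7 = 1.238

FS = 1.24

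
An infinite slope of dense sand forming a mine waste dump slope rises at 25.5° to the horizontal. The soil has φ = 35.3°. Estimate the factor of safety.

FS = 1.48

For a dry cohesionless infinite slope the factor of safety is FS = tanφ / tanβ.
FS = tan35.3° / tan25.5° = 0.7080 / 0.4770 = 1.484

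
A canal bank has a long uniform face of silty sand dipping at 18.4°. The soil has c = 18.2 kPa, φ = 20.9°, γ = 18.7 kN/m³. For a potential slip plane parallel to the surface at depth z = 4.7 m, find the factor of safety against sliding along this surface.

FS = 1.84

For an infinite slope with a slip plane parallel to the surface (no pore pressure): FS = [c + γz cos²β tanφ] / [γz sinβ cosβ].
γz = 18.7·4.7 = 87.89 kN/m²
Numerator = 18.2 + 87.89·cos²18.4°·tan20.9° = 18.2 + 87.89·0.9004·0.3819 = 48.418 kPa
Denominator = 87.89·sin18.4°·cos18.4° = 87.89·0.3156·0.9489 = 26.324 kPa
FS = 48.418 / 26.324 = 1.839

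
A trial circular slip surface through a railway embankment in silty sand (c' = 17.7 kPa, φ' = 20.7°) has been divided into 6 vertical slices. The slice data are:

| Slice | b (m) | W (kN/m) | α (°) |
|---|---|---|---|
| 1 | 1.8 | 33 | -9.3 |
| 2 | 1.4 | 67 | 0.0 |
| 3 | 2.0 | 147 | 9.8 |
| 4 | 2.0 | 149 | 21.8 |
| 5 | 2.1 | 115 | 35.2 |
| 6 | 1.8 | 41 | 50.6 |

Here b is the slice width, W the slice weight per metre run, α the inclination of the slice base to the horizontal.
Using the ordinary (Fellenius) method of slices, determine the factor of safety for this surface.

FS = 2.41

Ordinary method of slices: FS = Σ[c'·Δl_i + (W_i cosα_i)·tanφ'] / Σ W_i sinα_i, with Δl_i = b_i / cosα_i.
Slice 1: Δl = 1.8/cos(-9.3°) = 1.824 m; N'_1 = 33·cos(-9.3°) = 32.6; c'Δl = 32.28; W sinα = -5.3
Slice 2: Δl = 1.4/cos0.0° = 1.400 m; N'_2 = 67·cos0.0° = 67.0; c'Δl = 24.78; W sinα = 0.0
Slice 3: Δl = 2.0/cos9.8° = 2.030 m; N'_3 = 147·cos9.8° = 144.9; c'Δl = 35.92; W sinα = 25.0
Slice 4: Δl = 2.0/cos21.8° = 2.154 m; N'_4 = 149·cos21.8° = 138.3; c'Δl = 38.13; W sinα = 55.3
Slice 5: Δl = 2.1/cos35.2° = 2.570 m; N'_5 = 115·cos35.2° = 94.0; c'Δl = 45.49; W sinα = 66.3
Slice 6: Δl = 1.8/cos50.6° = 2.836 m; N'_6 = 41·cos50.6° = 26.0; c'Δl = 50.19; W sinα = 31.7
Σc'Δl = 226.8 kN/m; ΣN' = 502.8 kN/m; ΣW sinα = 173.0 kN/m
Resisting = 226.8 + 502.8·tan20.7° = 226.8 + 190.0 = 416.8 kN/m
FS = 416.8 / 173.0 = 2.409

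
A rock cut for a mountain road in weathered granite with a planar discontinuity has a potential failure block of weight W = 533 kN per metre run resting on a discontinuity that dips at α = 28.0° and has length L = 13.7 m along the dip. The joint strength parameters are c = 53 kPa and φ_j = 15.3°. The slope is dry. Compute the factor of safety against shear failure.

Resolving the block weight along and normal to the plane and applying the Mohr–Coulomb strength on the joint:
N' = W cosα = 533·cos28.0° = 470.6 kN/m
Driving force T = W sinα = 533·sin28.0° = 250.2 kN/m
Resisting force R = c·L + N'·tanφ_j = 53·13.7 + 470.6·tan15.3° = 726.1 + 128.7 = 854.8 kN/m
FS = R / T = 854.8 / 250.2 = 3.416

FS = 3.42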